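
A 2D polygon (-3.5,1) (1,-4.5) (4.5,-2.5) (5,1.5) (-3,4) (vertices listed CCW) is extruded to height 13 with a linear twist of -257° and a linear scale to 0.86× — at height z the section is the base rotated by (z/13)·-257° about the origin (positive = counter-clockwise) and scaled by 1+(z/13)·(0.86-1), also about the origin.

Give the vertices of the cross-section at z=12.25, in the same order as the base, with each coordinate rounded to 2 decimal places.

t = z/height = 12.25/13 = 0.942308
s = 1 + (scale-1)·z/height = 1 + (0.86-1)·12.25/13 = 0.868077
θ = twist·z/height = -257°·12.25/13 = -242.1731° = -4.226718 rad
cos θ = -0.466802, sin θ = 0.884362 (intermediates below are computed at full precision and shown rounded to 5 d.p.)
v1: (-3.5,1) → rotate → (0.74945,-3.56207) → ×s → (0.65058,-3.09215) → (0.65,-3.09)
v2: (1,-4.5) → rotate → (3.51283,2.98497) → ×s → (3.04940,2.59119) → (3.05,2.59)
v3: (4.5,-2.5) → rotate → (0.11029,5.14663) → ×s → (0.09574,4.46767) → (0.10,4.47)
v4: (5,1.5) → rotate → (-3.66055,3.72161) → ×s → (-3.17764,3.23064) → (-3.18,3.23)
v5: (-3,4) → rotate → (-2.13704,-4.52029) → ×s → (-1.85512,-3.92396) → (-1.86,-3.92)

Cross-section at z=12.25: (0.65,-3.09) (3.05,2.59) (0.10,4.47) (-3.18,3.23) (-1.86,-3.92)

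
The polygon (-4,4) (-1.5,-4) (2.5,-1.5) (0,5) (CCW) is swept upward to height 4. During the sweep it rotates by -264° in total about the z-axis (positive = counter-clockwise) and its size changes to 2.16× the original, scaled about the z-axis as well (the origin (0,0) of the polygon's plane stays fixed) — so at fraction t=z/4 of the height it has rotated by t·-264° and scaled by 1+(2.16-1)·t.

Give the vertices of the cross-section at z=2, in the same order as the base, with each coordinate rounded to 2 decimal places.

t = z/height = 2/4 = 0.5
s = 1 + (scale-1)·z/height = 1 + (2.16-1)·2/4 = 1.580000
θ = twist·z/height = -264°·2/4 = -132.0000° = -2.303835 rad
cos θ = -0.669131, sin θ = -0.743145 (intermediates below are computed at full precision and shown rounded to 5 d.p.)
v1: (-4,4) → rotate → (5.64910,0.29606) → ×s → (8.92558,0.46777) → (8.93,0.47)
v2: (-1.5,-4) → rotate → (-1.96888,3.79124) → ×s → (-3.11084,5.99016) → (-3.11,5.99)
v3: (2.5,-1.5) → rotate → (-2.78754,-0.85417) → ×s → (-4.40432,-1.34958) → (-4.40,-1.35)
v4: (0,5) → rotate → (3.71572,-3.34565) → ×s → (5.87084,-5.28613) → (5.87,-5.29)

Cross-section at z=2: (8.93,0.47) (-3.11,5.99) (-4.40,-1.35) (5.87,-5.29)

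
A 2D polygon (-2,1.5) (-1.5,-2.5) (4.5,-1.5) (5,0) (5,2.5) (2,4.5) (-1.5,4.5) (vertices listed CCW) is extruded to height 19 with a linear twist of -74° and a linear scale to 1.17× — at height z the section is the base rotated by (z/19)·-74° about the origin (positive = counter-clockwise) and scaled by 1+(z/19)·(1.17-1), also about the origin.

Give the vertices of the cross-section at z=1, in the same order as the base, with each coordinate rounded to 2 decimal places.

Cross-section at z=1: (-1.91,1.65) (-1.68,-2.41) (4.43,-1.82) (5.03,-0.34) (5.20,2.17) (2.32,4.39) (-1.20,4.63)

t = z/height = 1/19 = 0.0526316
s = 1 + (scale-1)·z/height = 1 + (1.17-1)·1/19 = 1.008947
θ = twist·z/height = -74°·1/19 = -3.8947° = -0.067976 rad
cos θ = 0.997691, sin θ = -0.067924 (intermediates below are computed at full precision and shown rounded to 5 d.p.)
v1: (-2,1.5) → rotate → (-1.89350,1.63238) → ×s → (-1.91044,1.64699) → (-1.91,1.65)
v2: (-1.5,-2.5) → rotate → (-1.66634,-2.39234) → ×s → (-1.68125,-2.41375) → (-1.68,-2.41)
v3: (4.5,-1.5) → rotate → (4.38772,-1.80219) → ×s → (4.42698,-1.81832) → (4.43,-1.82)
v4: (5,0) → rotate → (4.98845,-0.33962) → ×s → (5.03309,-0.34266) → (5.03,-0.34)
v5: (5,2.5) → rotate → (5.15826,2.15461) → ×s → (5.20441,2.17389) → (5.20,2.17)
v6: (2,4.5) → rotate → (2.30104,4.35376) → ×s → (2.32163,4.39271) → (2.32,4.39)
v7: (-1.5,4.5) → rotate → (-1.19088,4.59149) → ×s → (-1.20153,4.63257) → (-1.20,4.63)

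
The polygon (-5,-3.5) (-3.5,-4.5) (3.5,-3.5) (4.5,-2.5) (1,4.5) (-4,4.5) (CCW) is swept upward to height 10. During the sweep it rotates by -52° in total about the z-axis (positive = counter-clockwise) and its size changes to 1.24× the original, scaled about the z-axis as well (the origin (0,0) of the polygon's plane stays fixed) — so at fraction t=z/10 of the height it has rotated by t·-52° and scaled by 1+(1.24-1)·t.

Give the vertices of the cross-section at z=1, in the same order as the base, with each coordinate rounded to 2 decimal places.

t = z/height = 1/10 = 0.1
s = 1 + (scale-1)·z/height = 1 + (1.24-1)·1/10 = 1.024000
θ = twist·z/height = -52°·1/10 = -5.2000° = -0.090757 rad
cos θ = 0.995884, sin θ = -0.090633 (intermediates below are computed at full precision and shown rounded to 5 d.p.)
v1: (-5,-3.5) → rotate → (-5.29664,-3.03243) → ×s → (-5.42376,-3.10521) → (-5.42,-3.11)
v2: (-3.5,-4.5) → rotate → (-3.89344,-4.16427) → ×s → (-3.98688,-4.26421) → (-3.99,-4.26)
v3: (3.5,-3.5) → rotate → (3.16838,-3.80281) → ×s → (3.24442,-3.89408) → (3.24,-3.89)
v4: (4.5,-2.5) → rotate → (4.25490,-2.89756) → ×s → (4.35702,-2.96710) → (4.36,-2.97)
v5: (1,4.5) → rotate → (1.40373,4.39085) → ×s → (1.43742,4.49623) → (1.44,4.50)
v6: (-4,4.5) → rotate → (-3.57569,4.84401) → ×s → (-3.66151,4.96027) → (-3.66,4.96)

Cross-section at z=1: (-5.42,-3.11) (-3.99,-4.26) (3.24,-3.89) (4.36,-2.97) (1.44,4.50) (-3.66,4.96)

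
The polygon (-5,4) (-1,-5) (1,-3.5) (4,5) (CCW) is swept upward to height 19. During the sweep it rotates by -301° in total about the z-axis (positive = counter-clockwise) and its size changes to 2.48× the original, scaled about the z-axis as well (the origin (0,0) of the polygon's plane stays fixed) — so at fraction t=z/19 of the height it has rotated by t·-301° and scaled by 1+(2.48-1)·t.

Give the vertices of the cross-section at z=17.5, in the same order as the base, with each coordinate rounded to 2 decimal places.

t = z/height = 17.5/19 = 0.921053
s = 1 + (scale-1)·z/height = 1 + (2.48-1)·17.5/19 = 2.363158
θ = twist·z/height = -301°·17.5/19 = -277.2368° = -4.838696 rad
cos θ = 0.125971, sin θ = 0.992034 (intermediates below are computed at full precision and shown rounded to 5 d.p.)
v1: (-5,4) → rotate → (-4.59799,-4.45628) → ×s → (-10.86578,-10.53090) → (-10.87,-10.53)
v2: (-1,-5) → rotate → (4.83420,-1.62189) → ×s → (11.42397,-3.83278) → (11.42,-3.83)
v3: (1,-3.5) → rotate → (3.59809,0.55113) → ×s → (8.50285,1.30242) → (8.50,1.30)
v4: (4,5) → rotate → (-4.45628,4.59799) → ×s → (-10.53090,10.86578) → (-10.53,10.87)

Cross-section at z=17.5: (-10.87,-10.53) (11.42,-3.83) (8.50,1.30) (-10.53,10.87)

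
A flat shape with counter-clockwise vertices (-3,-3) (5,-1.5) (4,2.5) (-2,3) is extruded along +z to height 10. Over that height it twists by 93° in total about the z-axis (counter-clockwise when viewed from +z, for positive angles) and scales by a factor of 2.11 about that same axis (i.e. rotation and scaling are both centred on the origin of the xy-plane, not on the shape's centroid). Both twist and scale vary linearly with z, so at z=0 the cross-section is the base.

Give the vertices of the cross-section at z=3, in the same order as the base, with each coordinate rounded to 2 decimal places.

Cross-section at z=3: (-1.66,-5.41) (6.83,1.35) (3.15,5.44) (-4.23,2.29)

t = z/height = 3/10 = 0.3
s = 1 + (scale-1)·z/height = 1 + (2.11-1)·3/10 = 1.333000
θ = twist·z/height = 93°·3/10 = 27.9000° = 0.486947 rad
cos θ = 0.883766, sin θ = 0.467930 (intermediates below are computed at full precision and shown rounded to 5 d.p.)
v1: (-3,-3) → rotate → (-1.24751,-4.05509) → ×s → (-1.66293,-5.40543) → (-1.66,-5.41)
v2: (5,-1.5) → rotate → (5.12072,1.01400) → ×s → (6.82592,1.35166) → (6.83,1.35)
v3: (4,2.5) → rotate → (2.36524,4.08113) → ×s → (3.15286,5.44015) → (3.15,5.44)
v4: (-2,3) → rotate → (-3.17132,1.71544) → ×s → (-4.22737,2.28668) → (-4.23,2.29)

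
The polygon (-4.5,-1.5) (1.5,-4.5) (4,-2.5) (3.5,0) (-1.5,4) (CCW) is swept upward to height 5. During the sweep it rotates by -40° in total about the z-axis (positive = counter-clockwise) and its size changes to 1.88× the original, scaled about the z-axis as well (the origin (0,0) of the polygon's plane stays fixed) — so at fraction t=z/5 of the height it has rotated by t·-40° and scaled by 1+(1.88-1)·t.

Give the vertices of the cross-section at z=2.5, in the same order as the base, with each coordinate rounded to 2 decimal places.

Cross-section at z=2.5: (-6.83,0.19) (-0.19,-6.83) (4.18,-5.35) (4.74,-1.72) (-0.06,6.15)

t = z/height = 2.5/5 = 0.5
s = 1 + (scale-1)·z/height = 1 + (1.88-1)·2.5/5 = 1.440000
θ = twist·z/height = -40°·2.5/5 = -20.0000° = -0.349066 rad
cos θ = 0.939693, sin θ = -0.342020 (intermediates below are computed at full precision and shown rounded to 5 d.p.)
v1: (-4.5,-1.5) → rotate → (-4.74165,0.12955) → ×s → (-6.82797,0.18655) → (-6.83,0.19)
v2: (1.5,-4.5) → rotate → (-0.12955,-4.74165) → ×s → (-0.18655,-6.82797) → (-0.19,-6.83)
v3: (4,-2.5) → rotate → (2.90372,-3.71731) → ×s → (4.18136,-5.35293) → (4.18,-5.35)
v4: (3.5,0) → rotate → (3.28892,-1.19707) → ×s → (4.73605,-1.72378) → (4.74,-1.72)
v5: (-1.5,4) → rotate → (-0.04146,4.27180) → ×s → (-0.05970,6.15139) → (-0.06,6.15)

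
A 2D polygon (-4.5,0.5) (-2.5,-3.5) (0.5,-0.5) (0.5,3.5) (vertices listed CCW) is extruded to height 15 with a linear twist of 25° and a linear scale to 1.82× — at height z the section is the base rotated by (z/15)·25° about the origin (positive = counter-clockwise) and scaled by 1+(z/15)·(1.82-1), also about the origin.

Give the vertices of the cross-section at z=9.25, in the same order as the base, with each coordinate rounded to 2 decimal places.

Cross-section at z=9.25: (-6.73,-1.08) (-2.23,-6.08) (0.93,-0.53) (-0.68,5.28)

t = z/height = 9.25/15 = 0.616667
s = 1 + (scale-1)·z/height = 1 + (1.82-1)·9.25/15 = 1.505667
θ = twist·z/height = 25°·9.25/15 = 15.4167° = 0.269072 rad
cos θ = 0.964018, sin θ = 0.265837 (intermediates below are computed at full precision and shown rounded to 5 d.p.)
v1: (-4.5,0.5) → rotate → (-4.47100,-0.71426) → ×s → (-6.73184,-1.07543) → (-6.73,-1.08)
v2: (-2.5,-3.5) → rotate → (-1.47962,-4.03865) → ×s → (-2.22781,-6.08087) → (-2.23,-6.08)
v3: (0.5,-0.5) → rotate → (0.61493,-0.34909) → ×s → (0.92588,-0.52561) → (0.93,-0.53)
v4: (0.5,3.5) → rotate → (-0.44842,3.50698) → ×s → (-0.67517,5.28035) → (-0.68,5.28)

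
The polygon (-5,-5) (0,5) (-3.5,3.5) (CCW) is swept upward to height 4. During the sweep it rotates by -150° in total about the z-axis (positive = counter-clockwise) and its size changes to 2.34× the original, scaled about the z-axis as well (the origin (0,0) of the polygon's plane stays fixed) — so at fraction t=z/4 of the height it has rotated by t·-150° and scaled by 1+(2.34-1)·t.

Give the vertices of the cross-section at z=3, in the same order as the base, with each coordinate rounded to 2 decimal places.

Cross-section at z=3: (-5.43,13.10) (9.26,-3.84) (9.17,3.80)

t = z/height = 3/4 = 0.75
s = 1 + (scale-1)·z/height = 1 + (2.34-1)·3/4 = 2.005000
θ = twist·z/height = -150°·3/4 = -112.5000° = -1.963495 rad
cos θ = -0.382683, sin θ = -0.923880 (intermediates below are computed at full precision and shown rounded to 5 d.p.)
v1: (-5,-5) → rotate → (-2.70598,6.53281) → ×s → (-5.42549,13.09829) → (-5.43,13.10)
v2: (0,5) → rotate → (4.61940,-1.91342) → ×s → (9.26189,-3.83640) → (9.26,-3.84)
v3: (-3.5,3.5) → rotate → (4.57297,1.89419) → ×s → (9.16881,3.79784) → (9.17,3.80)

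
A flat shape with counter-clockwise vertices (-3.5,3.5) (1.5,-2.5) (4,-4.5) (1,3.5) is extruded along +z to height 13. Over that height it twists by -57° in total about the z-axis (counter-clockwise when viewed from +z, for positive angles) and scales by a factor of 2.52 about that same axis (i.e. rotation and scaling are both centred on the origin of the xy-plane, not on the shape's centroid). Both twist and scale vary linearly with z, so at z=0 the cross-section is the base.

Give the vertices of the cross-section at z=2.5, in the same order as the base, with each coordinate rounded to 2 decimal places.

t = z/height = 2.5/13 = 0.192308
s = 1 + (scale-1)·z/height = 1 + (2.52-1)·2.5/13 = 1.292308
θ = twist·z/height = -57°·2.5/13 = -10.9615° = -0.191315 rad
cos θ = 0.981755, sin θ = -0.190150 (intermediates below are computed at full precision and shown rounded to 5 d.p.)
v1: (-3.5,3.5) → rotate → (-2.77062,4.10167) → ×s → (-3.58049,5.30062) → (-3.58,5.30)
v2: (1.5,-2.5) → rotate → (0.99726,-2.73961) → ×s → (1.28876,-3.54042) → (1.29,-3.54)
v3: (4,-4.5) → rotate → (3.07135,-5.17850) → ×s → (3.96912,-6.69221) → (3.97,-6.69)
v4: (1,3.5) → rotate → (1.64728,3.24599) → ×s → (2.12879,4.19482) → (2.13,4.19)

Cross-section at z=2.5: (-3.58,5.30) (1.29,-3.54) (3.97,-6.69) (2.13,4.19)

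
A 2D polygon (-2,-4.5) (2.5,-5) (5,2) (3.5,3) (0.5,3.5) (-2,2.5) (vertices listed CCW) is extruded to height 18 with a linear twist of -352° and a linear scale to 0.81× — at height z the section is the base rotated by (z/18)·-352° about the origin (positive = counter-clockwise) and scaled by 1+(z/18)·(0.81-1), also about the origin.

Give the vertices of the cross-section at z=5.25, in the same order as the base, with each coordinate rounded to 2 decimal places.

t = z/height = 5.25/18 = 0.291667
s = 1 + (scale-1)·z/height = 1 + (0.81-1)·5.25/18 = 0.944583
θ = twist·z/height = -352°·5.25/18 = -102.6667° = -1.791871 rad
cos θ = -0.219279, sin θ = -0.975662 (intermediates below are computed at full precision and shown rounded to 5 d.p.)
v1: (-2,-4.5) → rotate → (-3.95192,2.93808) → ×s → (-3.73292,2.77526) → (-3.73,2.78)
v2: (2.5,-5) → rotate → (-5.42651,-1.34276) → ×s → (-5.12579,-1.26835) → (-5.13,-1.27)
v3: (5,2) → rotate → (0.85493,-5.31687) → ×s → (0.80755,-5.02223) → (0.81,-5.02)
v4: (3.5,3) → rotate → (2.15951,-4.07265) → ×s → (2.03984,-3.84696) → (2.04,-3.85)
v5: (0.5,3.5) → rotate → (3.30518,-1.25531) → ×s → (3.12202,-1.18574) → (3.12,-1.19)
v6: (-2,2.5) → rotate → (2.87771,1.40313) → ×s → (2.71824,1.32537) → (2.72,1.33)

Cross-section at z=5.25: (-3.73,2.78) (-5.13,-1.27) (0.81,-5.02) (2.04,-3.85) (3.12,-1.19) (2.72,1.33)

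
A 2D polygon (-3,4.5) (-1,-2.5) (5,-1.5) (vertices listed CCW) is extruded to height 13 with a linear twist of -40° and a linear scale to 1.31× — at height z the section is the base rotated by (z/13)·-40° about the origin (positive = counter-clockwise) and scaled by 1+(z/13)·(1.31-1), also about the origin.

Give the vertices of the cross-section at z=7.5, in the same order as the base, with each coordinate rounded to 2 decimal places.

t = z/height = 7.5/13 = 0.576923
s = 1 + (scale-1)·z/height = 1 + (1.31-1)·7.5/13 = 1.178846
θ = twist·z/height = -40°·7.5/13 = -23.0769° = -0.402768 rad
cos θ = 0.919979, sin θ = -0.391967 (intermediates below are computed at full precision and shown rounded to 5 d.p.)
v1: (-3,4.5) → rotate → (-0.99609,5.31581) → ×s → (-1.17424,6.26652) → (-1.17,6.27)
v2: (-1,-2.5) → rotate → (-1.89990,-1.90798) → ×s → (-2.23969,-2.24922) → (-2.24,-2.25)
v3: (5,-1.5) → rotate → (4.01195,-3.33980) → ×s → (4.72947,-3.93711) → (4.73,-3.94)

Cross-section at z=7.5: (-1.17,6.27) (-2.24,-2.25) (4.73,-3.94)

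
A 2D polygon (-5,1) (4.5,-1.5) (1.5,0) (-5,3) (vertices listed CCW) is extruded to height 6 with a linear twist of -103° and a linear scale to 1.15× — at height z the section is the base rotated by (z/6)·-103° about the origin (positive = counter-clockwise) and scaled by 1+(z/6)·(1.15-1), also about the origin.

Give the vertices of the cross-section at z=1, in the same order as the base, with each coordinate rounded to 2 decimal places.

Cross-section at z=1: (-4.59,2.49) (3.95,-2.83) (1.47,-0.45) (-3.99,4.45)

t = z/height = 1/6 = 0.166667
s = 1 + (scale-1)·z/height = 1 + (1.15-1)·1/6 = 1.025000
θ = twist·z/height = -103°·1/6 = -17.1667° = -0.299615 rad
cos θ = 0.955450, sin θ = -0.295152 (intermediates below are computed at full precision and shown rounded to 5 d.p.)
v1: (-5,1) → rotate → (-4.48210,2.43121) → ×s → (-4.59415,2.49199) → (-4.59,2.49)
v2: (4.5,-1.5) → rotate → (3.85680,-2.76136) → ×s → (3.95322,-2.83039) → (3.95,-2.83)
v3: (1.5,0) → rotate → (1.43318,-0.44273) → ×s → (1.46900,-0.45380) → (1.47,-0.45)
v4: (-5,3) → rotate → (-3.89179,4.34211) → ×s → (-3.98909,4.45066) → (-3.99,4.45)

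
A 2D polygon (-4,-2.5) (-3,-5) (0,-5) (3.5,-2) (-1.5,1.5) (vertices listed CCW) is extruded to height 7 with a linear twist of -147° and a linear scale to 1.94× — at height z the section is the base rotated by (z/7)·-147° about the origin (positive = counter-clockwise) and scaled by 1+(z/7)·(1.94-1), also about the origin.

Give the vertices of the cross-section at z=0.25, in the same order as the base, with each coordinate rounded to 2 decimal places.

t = z/height = 0.25/7 = 0.0357143
s = 1 + (scale-1)·z/height = 1 + (1.94-1)·0.25/7 = 1.033571
θ = twist·z/height = -147°·0.25/7 = -5.2500° = -0.091630 rad
cos θ = 0.995805, sin θ = -0.091502 (intermediates below are computed at full precision and shown rounded to 5 d.p.)
v1: (-4,-2.5) → rotate → (-4.21197,-2.12351) → ×s → (-4.35338,-2.19479) → (-4.35,-2.19)
v2: (-3,-5) → rotate → (-3.44492,-4.70452) → ×s → (-3.56057,-4.86246) → (-3.56,-4.86)
v3: (0,-5) → rotate → (-0.45751,-4.97902) → ×s → (-0.47287,-5.14618) → (-0.47,-5.15)
v4: (3.5,-2) → rotate → (3.30231,-2.31187) → ×s → (3.41318,-2.38948) → (3.41,-2.39)
v5: (-1.5,1.5) → rotate → (-1.35645,1.63096) → ×s → (-1.40199,1.68571) → (-1.40,1.69)

Cross-section at z=0.25: (-4.35,-2.19) (-3.56,-4.86) (-0.47,-5.15) (3.41,-2.39) (-1.40,1.69)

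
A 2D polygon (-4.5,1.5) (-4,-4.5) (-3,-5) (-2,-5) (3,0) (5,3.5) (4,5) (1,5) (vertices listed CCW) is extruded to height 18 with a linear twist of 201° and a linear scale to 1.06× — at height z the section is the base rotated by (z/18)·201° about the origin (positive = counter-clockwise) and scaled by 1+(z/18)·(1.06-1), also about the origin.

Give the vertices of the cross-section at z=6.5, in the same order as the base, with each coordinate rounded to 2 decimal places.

Cross-section at z=6.5: (-2.84,-3.93) (3.16,-5.28) (3.96,-4.45) (4.26,-3.48) (0.92,2.92) (-1.88,5.94) (-3.65,5.43) (-4.57,2.50)

t = z/height = 6.5/18 = 0.361111
s = 1 + (scale-1)·z/height = 1 + (1.06-1)·6.5/18 = 1.021667
θ = twist·z/height = 201°·6.5/18 = 72.5833° = 1.266818 rad
cos θ = 0.299318, sin θ = 0.954153 (intermediates below are computed at full precision and shown rounded to 5 d.p.)
v1: (-4.5,1.5) → rotate → (-2.77816,-3.84471) → ×s → (-2.83836,-3.92801) → (-2.84,-3.93)
v2: (-4,-4.5) → rotate → (3.09642,-5.16355) → ×s → (3.16351,-5.27542) → (3.16,-5.28)
v3: (-3,-5) → rotate → (3.87281,-4.35905) → ×s → (3.95672,-4.45350) → (3.96,-4.45)
v4: (-2,-5) → rotate → (4.17213,-3.40490) → ×s → (4.26253,-3.47867) → (4.26,-3.48)
v5: (3,0) → rotate → (0.89796,2.86246) → ×s → (0.91741,2.92448) → (0.92,2.92)
v6: (5,3.5) → rotate → (-1.84294,5.81838) → ×s → (-1.88288,5.94445) → (-1.88,5.94)
v7: (4,5) → rotate → (-3.57349,5.31320) → ×s → (-3.65092,5.42832) → (-3.65,5.43)
v8: (1,5) → rotate → (-4.47145,2.45075) → ×s → (-4.56833,2.50384) → (-4.57,2.50)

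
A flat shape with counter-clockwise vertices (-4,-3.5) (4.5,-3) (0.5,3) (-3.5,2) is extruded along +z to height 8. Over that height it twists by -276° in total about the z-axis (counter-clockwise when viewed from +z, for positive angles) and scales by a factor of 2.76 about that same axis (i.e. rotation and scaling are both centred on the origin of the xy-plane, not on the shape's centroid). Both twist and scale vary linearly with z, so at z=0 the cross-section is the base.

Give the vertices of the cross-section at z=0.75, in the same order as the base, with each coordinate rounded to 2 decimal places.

Cross-section at z=0.75: (-5.97,-1.64) (3.19,-5.43) (2.05,2.89) (-2.65,3.88)

t = z/height = 0.75/8 = 0.09375
s = 1 + (scale-1)·z/height = 1 + (2.76-1)·0.75/8 = 1.165000
θ = twist·z/height = -276°·0.75/8 = -25.8750° = -0.451604 rad
cos θ = 0.899748, sin θ = -0.436409 (intermediates below are computed at full precision and shown rounded to 5 d.p.)
v1: (-4,-3.5) → rotate → (-5.12643,-1.40348) → ×s → (-5.97229,-1.63506) → (-5.97,-1.64)
v2: (4.5,-3) → rotate → (2.73964,-4.66309) → ×s → (3.19168,-5.43250) → (3.19,-5.43)
v3: (0.5,3) → rotate → (1.75910,2.48104) → ×s → (2.04935,2.89041) → (2.05,2.89)
v4: (-3.5,2) → rotate → (-2.27630,3.32693) → ×s → (-2.65189,3.87587) → (-2.65,3.88)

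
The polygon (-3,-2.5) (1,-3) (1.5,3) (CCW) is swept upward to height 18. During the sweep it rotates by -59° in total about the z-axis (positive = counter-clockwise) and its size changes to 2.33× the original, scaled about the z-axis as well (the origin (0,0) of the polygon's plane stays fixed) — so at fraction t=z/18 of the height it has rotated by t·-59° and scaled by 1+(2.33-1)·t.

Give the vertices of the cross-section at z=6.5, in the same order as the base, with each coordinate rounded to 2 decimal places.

t = z/height = 6.5/18 = 0.361111
s = 1 + (scale-1)·z/height = 1 + (2.33-1)·6.5/18 = 1.480278
θ = twist·z/height = -59°·6.5/18 = -21.3056° = -0.371852 rad
cos θ = 0.931656, sin θ = -0.363342 (intermediates below are computed at full precision and shown rounded to 5 d.p.)
v1: (-3,-2.5) → rotate → (-3.70332,-1.23912) → ×s → (-5.48195,-1.83423) → (-5.48,-1.83)
v2: (1,-3) → rotate → (-0.15837,-3.15831) → ×s → (-0.23443,-4.67518) → (-0.23,-4.68)
v3: (1.5,3) → rotate → (2.48751,2.24996) → ×s → (3.68220,3.33056) → (3.68,3.33)

Cross-section at z=6.5: (-5.48,-1.83) (-0.23,-4.68) (3.68,3.33)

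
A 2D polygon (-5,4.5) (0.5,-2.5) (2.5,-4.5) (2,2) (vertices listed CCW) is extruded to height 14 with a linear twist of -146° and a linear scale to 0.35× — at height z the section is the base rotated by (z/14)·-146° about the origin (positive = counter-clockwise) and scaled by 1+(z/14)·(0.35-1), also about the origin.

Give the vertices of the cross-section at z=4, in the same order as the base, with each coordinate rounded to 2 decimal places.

Cross-section at z=4: (-0.60,5.44) (-1.05,-1.79) (-0.92,-4.09) (2.30,0.13)

t = z/height = 4/14 = 0.285714
s = 1 + (scale-1)·z/height = 1 + (0.35-1)·4/14 = 0.814286
θ = twist·z/height = -146°·4/14 = -41.7143° = -0.728052 rad
cos θ = 0.746472, sin θ = -0.665416 (intermediates below are computed at full precision and shown rounded to 5 d.p.)
v1: (-5,4.5) → rotate → (-0.73799,6.68621) → ×s → (-0.60093,5.44448) → (-0.60,5.44)
v2: (0.5,-2.5) → rotate → (-1.29031,-2.19889) → ×s → (-1.05068,-1.79052) → (-1.05,-1.79)
v3: (2.5,-4.5) → rotate → (-1.12819,-5.02267) → ×s → (-0.91867,-4.08989) → (-0.92,-4.09)
v4: (2,2) → rotate → (2.82378,0.16211) → ×s → (2.29936,0.13201) → (2.30,0.13)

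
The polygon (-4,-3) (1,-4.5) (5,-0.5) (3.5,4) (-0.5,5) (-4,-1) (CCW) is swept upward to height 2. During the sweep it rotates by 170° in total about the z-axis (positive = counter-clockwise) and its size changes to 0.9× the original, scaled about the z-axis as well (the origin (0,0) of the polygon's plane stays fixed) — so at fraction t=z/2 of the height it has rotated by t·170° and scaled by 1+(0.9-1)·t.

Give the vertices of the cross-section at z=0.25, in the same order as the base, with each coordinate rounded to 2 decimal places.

t = z/height = 0.25/2 = 0.125
s = 1 + (scale-1)·z/height = 1 + (0.9-1)·0.25/2 = 0.987500
θ = twist·z/height = 170°·0.25/2 = 21.2500° = 0.370882 rad
cos θ = 0.932008, sin θ = 0.362438 (intermediates below are computed at full precision and shown rounded to 5 d.p.)
v1: (-4,-3) → rotate → (-2.64072,-4.24578) → ×s → (-2.60771,-4.19270) → (-2.61,-4.19)
v2: (1,-4.5) → rotate → (2.56298,-3.83160) → ×s → (2.53094,-3.78370) → (2.53,-3.78)
v3: (5,-0.5) → rotate → (4.84126,1.34619) → ×s → (4.78074,1.32936) → (4.78,1.33)
v4: (3.5,4) → rotate → (1.81228,4.99656) → ×s → (1.78962,4.93411) → (1.79,4.93)
v5: (-0.5,5) → rotate → (-2.27819,4.47882) → ×s → (-2.24972,4.42284) → (-2.25,4.42)
v6: (-4,-1) → rotate → (-3.36559,-2.38176) → ×s → (-3.32352,-2.35199) → (-3.32,-2.35)

Cross-section at z=0.25: (-2.61,-4.19) (2.53,-3.78) (4.78,1.33) (1.79,4.93) (-2.25,4.42) (-3.32,-2.35)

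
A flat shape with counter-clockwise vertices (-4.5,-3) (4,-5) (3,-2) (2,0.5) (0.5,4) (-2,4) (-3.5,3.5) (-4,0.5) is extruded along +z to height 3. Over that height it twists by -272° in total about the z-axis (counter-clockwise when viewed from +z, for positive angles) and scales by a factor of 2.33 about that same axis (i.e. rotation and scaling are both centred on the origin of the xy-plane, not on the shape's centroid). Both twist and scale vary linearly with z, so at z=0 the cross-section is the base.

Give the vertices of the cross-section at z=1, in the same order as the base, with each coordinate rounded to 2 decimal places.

Cross-section at z=1: (-4.25,6.54) (-7.28,-5.69) (-2.94,-4.30) (0.69,-2.89) (5.76,-0.79) (5.81,2.82) (5.11,4.99) (0.79,5.76)

t = z/height = 1/3 = 0.333333
s = 1 + (scale-1)·z/height = 1 + (2.33-1)·1/3 = 1.443333
θ = twist·z/height = -272°·1/3 = -90.6667° = -1.582432 rad
cos θ = -0.011635, sin θ = -0.999932 (intermediates below are computed at full precision and shown rounded to 5 d.p.)
v1: (-4.5,-3) → rotate → (-2.94744,4.53460) → ×s → (-4.25414,6.54494) → (-4.25,6.54)
v2: (4,-5) → rotate → (-5.04620,-3.94155) → ×s → (-7.28335,-5.68897) → (-7.28,-5.69)
v3: (3,-2) → rotate → (-2.03477,-2.97653) → ×s → (-2.93685,-4.29612) → (-2.94,-4.30)
v4: (2,0.5) → rotate → (0.47670,-2.00568) → ×s → (0.68803,-2.89487) → (0.69,-2.89)
v5: (0.5,4) → rotate → (3.99391,-0.54651) → ×s → (5.76455,-0.78879) → (5.76,-0.79)
v6: (-2,4) → rotate → (4.02300,1.95332) → ×s → (5.80653,2.81930) → (5.81,2.82)
v7: (-3.5,3.5) → rotate → (3.54049,3.45904) → ×s → (5.11010,4.99255) → (5.11,4.99)
v8: (-4,0.5) → rotate → (0.54651,3.99391) → ×s → (0.78879,5.76455) → (0.79,5.76)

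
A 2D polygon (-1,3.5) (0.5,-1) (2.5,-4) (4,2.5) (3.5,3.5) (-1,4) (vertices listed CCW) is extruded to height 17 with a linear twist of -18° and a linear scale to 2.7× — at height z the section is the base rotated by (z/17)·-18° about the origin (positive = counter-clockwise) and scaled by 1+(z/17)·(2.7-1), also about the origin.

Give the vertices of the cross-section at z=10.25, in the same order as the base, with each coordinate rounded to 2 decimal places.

t = z/height = 10.25/17 = 0.602941
s = 1 + (scale-1)·z/height = 1 + (2.7-1)·10.25/17 = 2.025000
θ = twist·z/height = -18°·10.25/17 = -10.8529° = -0.189420 rad
cos θ = 0.982114, sin θ = -0.188289 (intermediates below are computed at full precision and shown rounded to 5 d.p.)
v1: (-1,3.5) → rotate → (-0.32310,3.62569) → ×s → (-0.65428,7.34202) → (-0.65,7.34)
v2: (0.5,-1) → rotate → (0.30277,-1.07626) → ×s → (0.61311,-2.17942) → (0.61,-2.18)
v3: (2.5,-4) → rotate → (1.70213,-4.39918) → ×s → (3.44681,-8.90833) → (3.45,-8.91)
v4: (4,2.5) → rotate → (4.39918,1.70213) → ×s → (8.90833,3.44681) → (8.91,3.45)
v5: (3.5,3.5) → rotate → (4.09641,2.77839) → ×s → (8.29523,5.62623) → (8.30,5.63)
v6: (-1,4) → rotate → (-0.22896,4.11674) → ×s → (-0.46364,8.33641) → (-0.46,8.34)

Cross-section at z=10.25: (-0.65,7.34) (0.61,-2.18) (3.45,-8.91) (8.91,3.45) (8.30,5.63) (-0.46,8.34)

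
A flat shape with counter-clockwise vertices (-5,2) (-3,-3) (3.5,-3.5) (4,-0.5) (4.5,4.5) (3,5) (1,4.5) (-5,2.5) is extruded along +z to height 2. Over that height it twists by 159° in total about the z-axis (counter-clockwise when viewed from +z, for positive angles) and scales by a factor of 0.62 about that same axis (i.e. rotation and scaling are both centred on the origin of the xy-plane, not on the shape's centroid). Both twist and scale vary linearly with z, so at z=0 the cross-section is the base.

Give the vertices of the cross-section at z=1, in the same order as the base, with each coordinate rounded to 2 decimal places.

Cross-section at z=1: (-2.33,-3.69) (1.95,-2.83) (3.30,2.27) (0.99,3.11) (-2.92,4.25) (-3.54,3.13) (-3.44,1.46) (-2.73,-3.61)

t = z/height = 1/2 = 0.5
s = 1 + (scale-1)·z/height = 1 + (0.62-1)·1/2 = 0.810000
θ = twist·z/height = 159°·1/2 = 79.5000° = 1.387537 rad
cos θ = 0.182236, sin θ = 0.983255 (intermediates below are computed at full precision and shown rounded to 5 d.p.)
v1: (-5,2) → rotate → (-2.87769,-4.55180) → ×s → (-2.33093,-3.68696) → (-2.33,-3.69)
v2: (-3,-3) → rotate → (2.40306,-3.49647) → ×s → (1.94648,-2.83214) → (1.95,-2.83)
v3: (3.5,-3.5) → rotate → (4.07922,2.80357) → ×s → (3.30417,2.27089) → (3.30,2.27)
v4: (4,-0.5) → rotate → (1.22057,3.84190) → ×s → (0.98866,3.11194) → (0.99,3.11)
v5: (4.5,4.5) → rotate → (-3.60459,5.24471) → ×s → (-2.91972,4.24821) → (-2.92,4.25)
v6: (3,5) → rotate → (-4.36957,3.86094) → ×s → (-3.53935,3.12736) → (-3.54,3.13)
v7: (1,4.5) → rotate → (-4.24241,1.80331) → ×s → (-3.43635,1.46068) → (-3.44,1.46)
v8: (-5,2.5) → rotate → (-3.36931,-4.46069) → ×s → (-2.72915,-3.61316) → (-2.73,-3.61)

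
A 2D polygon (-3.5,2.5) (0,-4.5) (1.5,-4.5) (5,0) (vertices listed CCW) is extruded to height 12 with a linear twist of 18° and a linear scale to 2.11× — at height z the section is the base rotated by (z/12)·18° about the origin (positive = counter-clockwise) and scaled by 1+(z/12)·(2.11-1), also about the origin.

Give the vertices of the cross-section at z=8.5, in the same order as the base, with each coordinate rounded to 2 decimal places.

t = z/height = 8.5/12 = 0.708333
s = 1 + (scale-1)·z/height = 1 + (2.11-1)·8.5/12 = 1.786250
θ = twist·z/height = 18°·8.5/12 = 12.7500° = 0.222529 rad
cos θ = 0.975342, sin θ = 0.220697 (intermediates below are computed at full precision and shown rounded to 5 d.p.)
v1: (-3.5,2.5) → rotate → (-3.96544,1.66591) → ×s → (-7.08327,2.97574) → (-7.08,2.98)
v2: (0,-4.5) → rotate → (0.99314,-4.38904) → ×s → (1.77399,-7.83992) → (1.77,-7.84)
v3: (1.5,-4.5) → rotate → (2.45615,-4.05799) → ×s → (4.38730,-7.24859) → (4.39,-7.25)
v4: (5,0) → rotate → (4.87671,1.10349) → ×s → (8.71103,1.97110) → (8.71,1.97)

Cross-section at z=8.5: (-7.08,2.98) (1.77,-7.84) (4.39,-7.25) (8.71,1.97)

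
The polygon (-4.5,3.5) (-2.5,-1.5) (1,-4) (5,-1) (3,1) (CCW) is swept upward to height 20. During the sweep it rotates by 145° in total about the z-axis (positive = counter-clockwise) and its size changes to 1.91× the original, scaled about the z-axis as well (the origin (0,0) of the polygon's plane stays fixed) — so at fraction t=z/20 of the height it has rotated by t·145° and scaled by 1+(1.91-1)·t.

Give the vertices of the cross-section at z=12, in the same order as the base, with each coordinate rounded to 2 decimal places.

Cross-section at z=12: (-5.77,-6.66) (2.11,-3.98) (6.26,1.22) (1.95,7.64) (-1.30,4.71)

t = z/height = 12/20 = 0.6
s = 1 + (scale-1)·z/height = 1 + (1.91-1)·12/20 = 1.546000
θ = twist·z/height = 145°·12/20 = 87.0000° = 1.518436 rad
cos θ = 0.052336, sin θ = 0.998630 (intermediates below are computed at full precision and shown rounded to 5 d.p.)
v1: (-4.5,3.5) → rotate → (-3.73072,-4.31066) → ×s → (-5.76769,-6.66428) → (-5.77,-6.66)
v2: (-2.5,-1.5) → rotate → (1.36710,-2.57508) → ×s → (2.11354,-3.98107) → (2.11,-3.98)
v3: (1,-4) → rotate → (4.04685,0.78929) → ×s → (6.25644,1.22024) → (6.26,1.22)
v4: (5,-1) → rotate → (1.26031,4.94081) → ×s → (1.94844,7.63849) → (1.95,7.64)
v5: (3,1) → rotate → (-0.84162,3.04822) → ×s → (-1.30115,4.71256) → (-1.30,4.71)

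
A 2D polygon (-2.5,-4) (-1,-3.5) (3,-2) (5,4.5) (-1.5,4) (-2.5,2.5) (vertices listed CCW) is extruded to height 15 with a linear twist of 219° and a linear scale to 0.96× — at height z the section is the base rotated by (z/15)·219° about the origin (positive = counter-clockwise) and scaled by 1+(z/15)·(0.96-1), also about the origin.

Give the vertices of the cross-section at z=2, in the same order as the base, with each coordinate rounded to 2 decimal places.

t = z/height = 2/15 = 0.133333
s = 1 + (scale-1)·z/height = 1 + (0.96-1)·2/15 = 0.994667
θ = twist·z/height = 219°·2/15 = 29.2000° = 0.509636 rad
cos θ = 0.872922, sin θ = 0.487860 (intermediates below are computed at full precision and shown rounded to 5 d.p.)
v1: (-2.5,-4) → rotate → (-0.23087,-4.71134) → ×s → (-0.22964,-4.68621) → (-0.23,-4.69)
v2: (-1,-3.5) → rotate → (0.83459,-3.54309) → ×s → (0.83014,-3.52419) → (0.83,-3.52)
v3: (3,-2) → rotate → (3.59449,-0.28227) → ×s → (3.57531,-0.28076) → (3.58,-0.28)
v4: (5,4.5) → rotate → (2.16924,6.36745) → ×s → (2.15767,6.33349) → (2.16,6.33)
v5: (-1.5,4) → rotate → (-3.26082,2.75990) → ×s → (-3.24343,2.74518) → (-3.24,2.75)
v6: (-2.5,2.5) → rotate → (-3.40195,0.96266) → ×s → (-3.38381,0.95752) → (-3.38,0.96)

Cross-section at z=2: (-0.23,-4.69) (0.83,-3.52) (3.58,-0.28) (2.16,6.33) (-3.24,2.75) (-3.38,0.96)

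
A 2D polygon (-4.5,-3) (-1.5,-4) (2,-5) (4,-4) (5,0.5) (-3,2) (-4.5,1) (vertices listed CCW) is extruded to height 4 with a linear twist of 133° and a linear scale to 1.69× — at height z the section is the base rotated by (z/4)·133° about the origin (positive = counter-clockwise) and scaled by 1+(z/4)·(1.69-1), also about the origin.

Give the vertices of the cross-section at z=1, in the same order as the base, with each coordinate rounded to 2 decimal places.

t = z/height = 1/4 = 0.25
s = 1 + (scale-1)·z/height = 1 + (1.69-1)·1/4 = 1.172500
θ = twist·z/height = 133°·1/4 = 33.2500° = 0.580322 rad
cos θ = 0.836286, sin θ = 0.548293 (intermediates below are computed at full precision and shown rounded to 5 d.p.)
v1: (-4.5,-3) → rotate → (-2.11841,-4.97618) → ×s → (-2.48383,-5.83457) → (-2.48,-5.83)
v2: (-1.5,-4) → rotate → (0.93874,-4.16758) → ×s → (1.10068,-4.88649) → (1.10,-4.89)
v3: (2,-5) → rotate → (4.41404,-3.08484) → ×s → (5.17546,-3.61698) → (5.18,-3.62)
v4: (4,-4) → rotate → (5.53832,-1.15197) → ×s → (6.49368,-1.35069) → (6.49,-1.35)
v5: (5,0.5) → rotate → (3.90728,3.15961) → ×s → (4.58129,3.70464) → (4.58,3.70)
v6: (-3,2) → rotate → (-3.60544,0.02769) → ×s → (-4.22738,0.03247) → (-4.23,0.03)
v7: (-4.5,1) → rotate → (-4.31158,-1.63103) → ×s → (-5.05533,-1.91239) → (-5.06,-1.91)

Cross-section at z=1: (-2.48,-5.83) (1.10,-4.89) (5.18,-3.62) (6.49,-1.35) (4.58,3.70) (-4.23,0.03) (-5.06,-1.91)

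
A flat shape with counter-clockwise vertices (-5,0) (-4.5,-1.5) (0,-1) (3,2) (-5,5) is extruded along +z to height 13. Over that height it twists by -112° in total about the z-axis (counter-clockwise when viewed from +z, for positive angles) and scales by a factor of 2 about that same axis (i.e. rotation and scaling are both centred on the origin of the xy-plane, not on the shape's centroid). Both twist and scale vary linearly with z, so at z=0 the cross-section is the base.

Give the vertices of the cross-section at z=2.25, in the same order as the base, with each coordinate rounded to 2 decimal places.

Cross-section at z=2.25: (-5.53,1.95) (-5.56,0.09) (-0.39,-1.11) (4.10,1.05) (-3.59,7.48)

t = z/height = 2.25/13 = 0.173077
s = 1 + (scale-1)·z/height = 1 + (2-1)·2.25/13 = 1.173077
θ = twist·z/height = -112°·2.25/13 = -19.3846° = -0.338325 rad
cos θ = 0.943312, sin θ = -0.331908 (intermediates below are computed at full precision and shown rounded to 5 d.p.)
v1: (-5,0) → rotate → (-4.71656,1.65954) → ×s → (-5.53289,1.94677) → (-5.53,1.95)
v2: (-4.5,-1.5) → rotate → (-4.74276,0.07862) → ×s → (-5.56363,0.09222) → (-5.56,0.09)
v3: (0,-1) → rotate → (-0.33191,-0.94331) → ×s → (-0.38935,-1.10658) → (-0.39,-1.11)
v4: (3,2) → rotate → (3.49375,0.89090) → ×s → (4.09844,1.04509) → (4.10,1.05)
v5: (-5,5) → rotate → (-3.05702,6.37610) → ×s → (-3.58612,7.47965) → (-3.59,7.48)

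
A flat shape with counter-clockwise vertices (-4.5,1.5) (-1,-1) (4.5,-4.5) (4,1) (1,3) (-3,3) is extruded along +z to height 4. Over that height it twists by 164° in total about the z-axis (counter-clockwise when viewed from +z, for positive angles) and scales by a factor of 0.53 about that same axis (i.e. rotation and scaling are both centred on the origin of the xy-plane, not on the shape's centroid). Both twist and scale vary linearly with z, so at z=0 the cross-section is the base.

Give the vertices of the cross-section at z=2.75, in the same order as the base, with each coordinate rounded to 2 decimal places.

Cross-section at z=2.75: (0.24,-3.20) (0.89,-0.36) (1.63,3.99) (-1.67,2.24) (-2.13,-0.16) (-1.09,-2.66)

t = z/height = 2.75/4 = 0.6875
s = 1 + (scale-1)·z/height = 1 + (0.53-1)·2.75/4 = 0.676875
θ = twist·z/height = 164°·2.75/4 = 112.7500° = 1.967859 rad
cos θ = -0.386711, sin θ = 0.922201 (intermediates below are computed at full precision and shown rounded to 5 d.p.)
v1: (-4.5,1.5) → rotate → (0.35690,-4.72997) → ×s → (0.24158,-3.20160) → (0.24,-3.20)
v2: (-1,-1) → rotate → (1.30891,-0.53549) → ×s → (0.88597,-0.36246) → (0.89,-0.36)
v3: (4.5,-4.5) → rotate → (2.40971,5.89010) → ×s → (1.63107,3.98686) → (1.63,3.99)
v4: (4,1) → rotate → (-2.46904,3.30209) → ×s → (-1.67123,2.23510) → (-1.67,2.24)
v5: (1,3) → rotate → (-3.15331,-0.23793) → ×s → (-2.13440,-0.16105) → (-2.13,-0.16)
v6: (-3,3) → rotate → (-1.60647,-3.92674) → ×s → (-1.08738,-2.65791) → (-1.09,-2.66)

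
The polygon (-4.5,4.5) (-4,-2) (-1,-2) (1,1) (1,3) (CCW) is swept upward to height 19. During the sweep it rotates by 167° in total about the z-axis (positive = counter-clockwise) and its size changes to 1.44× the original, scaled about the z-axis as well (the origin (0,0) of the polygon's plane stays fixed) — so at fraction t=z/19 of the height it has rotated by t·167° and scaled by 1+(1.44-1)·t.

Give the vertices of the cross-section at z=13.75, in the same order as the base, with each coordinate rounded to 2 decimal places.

Cross-section at z=13.75: (-2.05,-8.14) (4.97,-3.17) (2.94,0.22) (-1.81,0.46) (-4.07,-0.90)

t = z/height = 13.75/19 = 0.723684
s = 1 + (scale-1)·z/height = 1 + (1.44-1)·13.75/19 = 1.318421
θ = twist·z/height = 167°·13.75/19 = 120.8553° = 2.109322 rad
cos θ = -0.512871, sin θ = 0.858466 (intermediates below are computed at full precision and shown rounded to 5 d.p.)
v1: (-4.5,4.5) → rotate → (-1.55518,-6.17102) → ×s → (-2.05038,-8.13600) → (-2.05,-8.14)
v2: (-4,-2) → rotate → (3.76842,-2.40812) → ×s → (4.96836,-3.17492) → (4.97,-3.17)
v3: (-1,-2) → rotate → (2.22980,0.16728) → ×s → (2.93982,0.22054) → (2.94,0.22)
v4: (1,1) → rotate → (-1.37134,0.34559) → ×s → (-1.80800,0.45564) → (-1.81,0.46)
v5: (1,3) → rotate → (-3.08827,-0.68015) → ×s → (-4.07164,-0.89672) → (-4.07,-0.90)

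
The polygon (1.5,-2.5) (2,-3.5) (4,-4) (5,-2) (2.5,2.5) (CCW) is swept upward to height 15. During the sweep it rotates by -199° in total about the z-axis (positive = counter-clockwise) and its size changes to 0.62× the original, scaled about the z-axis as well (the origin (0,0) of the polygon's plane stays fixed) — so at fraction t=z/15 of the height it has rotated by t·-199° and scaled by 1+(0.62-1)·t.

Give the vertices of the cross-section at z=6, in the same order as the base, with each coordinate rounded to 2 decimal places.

Cross-section at z=6: (-1.86,-1.63) (-2.61,-2.20) (-2.72,-3.95) (-0.90,-4.48) (2.47,-1.70)

t = z/height = 6/15 = 0.4
s = 1 + (scale-1)·z/height = 1 + (0.62-1)·6/15 = 0.848000
θ = twist·z/height = -199°·6/15 = -79.6000° = -1.389282 rad
cos θ = 0.180519, sin θ = -0.983571 (intermediates below are computed at full precision and shown rounded to 5 d.p.)
v1: (1.5,-2.5) → rotate → (-2.18815,-1.92666) → ×s → (-1.85555,-1.63380) → (-1.86,-1.63)
v2: (2,-3.5) → rotate → (-3.08146,-2.59896) → ×s → (-2.61308,-2.20392) → (-2.61,-2.20)
v3: (4,-4) → rotate → (-3.21221,-4.65636) → ×s → (-2.72395,-3.94860) → (-2.72,-3.95)
v4: (5,-2) → rotate → (-1.06455,-5.27890) → ×s → (-0.90274,-4.47650) → (-0.90,-4.48)
v5: (2.5,2.5) → rotate → (2.91023,-2.00763) → ×s → (2.46787,-1.70247) → (2.47,-1.70)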